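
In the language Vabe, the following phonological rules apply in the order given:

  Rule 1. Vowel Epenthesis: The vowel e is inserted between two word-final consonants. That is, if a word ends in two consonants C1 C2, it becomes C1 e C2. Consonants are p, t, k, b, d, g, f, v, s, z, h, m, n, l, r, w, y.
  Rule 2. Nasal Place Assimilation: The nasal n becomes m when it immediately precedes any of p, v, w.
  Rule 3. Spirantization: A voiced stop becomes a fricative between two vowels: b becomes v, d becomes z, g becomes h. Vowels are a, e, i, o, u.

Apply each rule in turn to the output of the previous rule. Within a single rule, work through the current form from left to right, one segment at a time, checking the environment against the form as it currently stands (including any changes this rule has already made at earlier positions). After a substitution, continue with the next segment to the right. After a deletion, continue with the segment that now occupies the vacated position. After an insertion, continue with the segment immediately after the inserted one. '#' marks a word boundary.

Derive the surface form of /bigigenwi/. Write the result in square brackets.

[bihihemwi]

Rule 1 Vowel Epenthesis: no change — [bigigenwi]
Rule 2 Nasal Place Assimilation: [bigigenwi] → [bigigemwi]
Rule 3 Spirantization: [bigigemwi] → [bihihemwi]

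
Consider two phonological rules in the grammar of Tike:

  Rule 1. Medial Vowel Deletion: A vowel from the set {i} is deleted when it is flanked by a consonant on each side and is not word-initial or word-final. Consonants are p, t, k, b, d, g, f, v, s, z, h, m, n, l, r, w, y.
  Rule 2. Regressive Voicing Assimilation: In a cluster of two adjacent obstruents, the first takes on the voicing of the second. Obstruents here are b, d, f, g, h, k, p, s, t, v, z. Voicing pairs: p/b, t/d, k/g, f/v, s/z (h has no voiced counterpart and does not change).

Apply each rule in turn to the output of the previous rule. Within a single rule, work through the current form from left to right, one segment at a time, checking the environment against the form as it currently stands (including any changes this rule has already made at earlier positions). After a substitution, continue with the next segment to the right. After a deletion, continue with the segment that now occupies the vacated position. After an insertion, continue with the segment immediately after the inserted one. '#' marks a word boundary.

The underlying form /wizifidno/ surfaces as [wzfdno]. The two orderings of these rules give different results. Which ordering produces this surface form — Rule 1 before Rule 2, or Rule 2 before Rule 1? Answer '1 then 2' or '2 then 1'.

Order 1 then 2:
  1 Medial Vowel Deletion: [wizifidno] → [wzfdno]
  2 Regressive Voicing Assimilation: [wzfdno] → [wsvdno]
  result: [wsvdno]
Order 2 then 1:
  2 Regressive Voicing Assimilation: no change — [wizifidno]
  1 Medial Vowel Deletion: [wizifidno] → [wzfdno]
  result: [wzfdno]

2 then 1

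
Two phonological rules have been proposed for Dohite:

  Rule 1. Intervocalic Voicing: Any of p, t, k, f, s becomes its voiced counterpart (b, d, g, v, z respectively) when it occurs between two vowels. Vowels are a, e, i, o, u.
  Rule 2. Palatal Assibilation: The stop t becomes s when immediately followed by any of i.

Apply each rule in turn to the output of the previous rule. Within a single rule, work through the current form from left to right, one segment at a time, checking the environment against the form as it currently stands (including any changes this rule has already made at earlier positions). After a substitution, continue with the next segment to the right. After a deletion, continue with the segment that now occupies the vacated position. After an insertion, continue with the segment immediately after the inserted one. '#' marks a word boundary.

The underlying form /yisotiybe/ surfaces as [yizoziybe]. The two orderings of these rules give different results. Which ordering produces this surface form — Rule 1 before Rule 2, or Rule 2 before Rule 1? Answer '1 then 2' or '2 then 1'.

Order 1 then 2:
  1 Intervocalic Voicing: [yisotiybe] → [yizodiybe]
  2 Palatal Assibilation: no change — [yizodiybe]
  result: [yizodiybe]
Order 2 then 1:
  2 Palatal Assibilation: [yisotiybe] → [yisosiybe]
  1 Intervocalic Voicing: [yisosiybe] → [yizoziybe]
  result: [yizoziybe]

2 then 1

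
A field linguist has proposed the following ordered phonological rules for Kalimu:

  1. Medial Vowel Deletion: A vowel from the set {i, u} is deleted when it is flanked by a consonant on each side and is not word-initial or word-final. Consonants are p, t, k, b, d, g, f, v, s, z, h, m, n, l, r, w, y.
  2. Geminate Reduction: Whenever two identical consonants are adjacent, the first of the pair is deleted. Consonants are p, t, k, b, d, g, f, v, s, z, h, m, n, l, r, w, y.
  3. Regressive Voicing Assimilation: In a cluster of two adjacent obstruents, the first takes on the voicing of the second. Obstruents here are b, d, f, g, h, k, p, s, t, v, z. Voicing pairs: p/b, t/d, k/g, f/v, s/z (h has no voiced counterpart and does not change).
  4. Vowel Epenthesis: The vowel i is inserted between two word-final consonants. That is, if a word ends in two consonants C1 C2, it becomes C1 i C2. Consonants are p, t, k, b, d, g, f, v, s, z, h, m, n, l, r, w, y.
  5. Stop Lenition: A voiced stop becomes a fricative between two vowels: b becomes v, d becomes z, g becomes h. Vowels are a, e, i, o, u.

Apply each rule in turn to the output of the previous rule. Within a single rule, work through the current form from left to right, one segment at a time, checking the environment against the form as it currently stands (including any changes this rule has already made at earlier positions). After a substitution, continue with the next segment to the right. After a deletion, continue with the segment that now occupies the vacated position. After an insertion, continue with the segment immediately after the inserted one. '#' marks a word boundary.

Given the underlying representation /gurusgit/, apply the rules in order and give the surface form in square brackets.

1 Medial Vowel Deletion: [gurusgit] → [grsgt]
2 Geminate Reduction: no change — [grsgt]
3 Regressive Voicing Assimilation: [grsgt] → [grzkt]
4 Vowel Epenthesis: [grzkt] → [grzkit]
5 Stop Lenition: no change — [grzkit]

[grzkit]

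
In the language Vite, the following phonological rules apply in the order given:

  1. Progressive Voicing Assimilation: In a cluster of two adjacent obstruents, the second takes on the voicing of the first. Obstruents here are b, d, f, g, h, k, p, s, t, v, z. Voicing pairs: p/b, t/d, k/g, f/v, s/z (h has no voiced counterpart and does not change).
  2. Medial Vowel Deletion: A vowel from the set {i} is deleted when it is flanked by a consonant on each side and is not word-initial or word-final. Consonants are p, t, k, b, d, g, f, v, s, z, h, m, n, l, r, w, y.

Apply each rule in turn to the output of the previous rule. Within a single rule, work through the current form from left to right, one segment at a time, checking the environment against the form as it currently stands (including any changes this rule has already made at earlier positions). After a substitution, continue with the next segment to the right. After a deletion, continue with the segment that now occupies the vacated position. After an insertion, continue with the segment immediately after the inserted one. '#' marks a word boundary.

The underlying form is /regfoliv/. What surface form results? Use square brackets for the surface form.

1 Progressive Voicing Assimilation: [regfoliv] → [regvoliv]
2 Medial Vowel Deletion: [regvoliv] → [regvolv]

[regvolv]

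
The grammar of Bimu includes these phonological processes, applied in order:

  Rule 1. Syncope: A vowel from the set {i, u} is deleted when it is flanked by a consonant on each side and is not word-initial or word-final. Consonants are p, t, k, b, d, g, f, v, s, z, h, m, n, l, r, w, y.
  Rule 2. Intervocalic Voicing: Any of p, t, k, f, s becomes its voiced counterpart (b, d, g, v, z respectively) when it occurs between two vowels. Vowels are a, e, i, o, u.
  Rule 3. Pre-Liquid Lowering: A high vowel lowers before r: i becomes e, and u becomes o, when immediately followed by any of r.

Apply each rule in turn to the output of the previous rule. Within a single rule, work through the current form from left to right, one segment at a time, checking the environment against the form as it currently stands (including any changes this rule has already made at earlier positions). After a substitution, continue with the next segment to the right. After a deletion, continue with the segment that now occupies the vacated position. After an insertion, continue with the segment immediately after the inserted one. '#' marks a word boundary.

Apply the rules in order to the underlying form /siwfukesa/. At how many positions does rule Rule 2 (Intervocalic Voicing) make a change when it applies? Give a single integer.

Rule 1 Syncope: [siwfukesa] → [swfkesa]
Rule 2 Intervocalic Voicing: [swfkesa] → [swfkeza]
Rule 3 Pre-Liquid Lowering: no change — [swfkeza]
Rule Rule 2 changed 1 position(s).

1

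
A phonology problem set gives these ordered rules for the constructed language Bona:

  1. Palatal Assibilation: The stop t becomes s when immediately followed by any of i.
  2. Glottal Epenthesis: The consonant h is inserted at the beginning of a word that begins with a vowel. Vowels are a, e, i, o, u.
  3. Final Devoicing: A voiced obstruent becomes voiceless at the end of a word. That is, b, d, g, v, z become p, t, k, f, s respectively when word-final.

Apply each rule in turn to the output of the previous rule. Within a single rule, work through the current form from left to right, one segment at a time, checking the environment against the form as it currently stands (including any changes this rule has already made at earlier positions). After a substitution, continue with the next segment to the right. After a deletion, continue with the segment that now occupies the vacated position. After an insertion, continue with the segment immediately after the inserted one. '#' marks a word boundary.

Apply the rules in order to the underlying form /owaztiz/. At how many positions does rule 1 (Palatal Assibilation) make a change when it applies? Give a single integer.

1 Palatal Assibilation: [owaztiz] → [owazsiz]
2 Glottal Epenthesis: [owazsiz] → [howazsiz]
3 Final Devoicing: [howazsiz] → [howazsis]
Rule 1 changed 1 position(s).

1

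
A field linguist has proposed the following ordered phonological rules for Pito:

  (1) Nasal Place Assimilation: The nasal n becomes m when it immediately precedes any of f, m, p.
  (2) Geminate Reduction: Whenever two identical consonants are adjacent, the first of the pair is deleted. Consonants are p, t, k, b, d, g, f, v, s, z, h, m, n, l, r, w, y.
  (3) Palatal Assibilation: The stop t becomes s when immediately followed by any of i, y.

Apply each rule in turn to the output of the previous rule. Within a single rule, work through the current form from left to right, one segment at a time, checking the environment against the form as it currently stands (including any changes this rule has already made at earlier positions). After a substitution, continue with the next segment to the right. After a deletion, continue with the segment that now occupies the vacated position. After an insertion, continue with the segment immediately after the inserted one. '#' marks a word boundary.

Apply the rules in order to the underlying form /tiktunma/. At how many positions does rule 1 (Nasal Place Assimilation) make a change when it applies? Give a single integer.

1

(1) Nasal Place Assimilation: [tiktunma] → [tiktumma]
(2) Geminate Reduction: [tiktumma] → [tiktuma]
(3) Palatal Assibilation: [tiktuma] → [siktuma]
Rule 1 changed 1 position(s).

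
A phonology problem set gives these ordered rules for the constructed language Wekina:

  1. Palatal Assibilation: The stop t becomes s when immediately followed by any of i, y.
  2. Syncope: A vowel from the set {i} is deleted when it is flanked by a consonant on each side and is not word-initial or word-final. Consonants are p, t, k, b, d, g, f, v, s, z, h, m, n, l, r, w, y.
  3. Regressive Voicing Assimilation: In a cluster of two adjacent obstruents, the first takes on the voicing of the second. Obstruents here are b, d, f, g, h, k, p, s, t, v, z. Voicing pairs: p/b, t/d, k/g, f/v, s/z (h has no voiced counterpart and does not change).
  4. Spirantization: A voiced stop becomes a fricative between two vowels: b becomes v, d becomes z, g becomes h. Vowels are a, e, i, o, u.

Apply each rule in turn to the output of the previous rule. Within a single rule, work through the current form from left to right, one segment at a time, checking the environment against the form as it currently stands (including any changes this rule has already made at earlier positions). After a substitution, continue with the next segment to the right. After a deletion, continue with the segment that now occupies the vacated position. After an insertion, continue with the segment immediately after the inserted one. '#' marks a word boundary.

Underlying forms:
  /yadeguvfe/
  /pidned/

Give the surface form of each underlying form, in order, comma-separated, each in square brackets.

/yadeguvfe/:
  1 Palatal Assibilation: no change — [yadeguvfe]
  2 Syncope: no change — [yadeguvfe]
  3 Regressive Voicing Assimilation: [yadeguvfe] → [yadeguffe]
  4 Spirantization: [yadeguffe] → [yazehuffe]
/pidned/:
  1 Palatal Assibilation: no change — [pidned]
  2 Syncope: [pidned] → [pdned]
  3 Regressive Voicing Assimilation: [pdned] → [bdned]
  4 Spirantization: no change — [bdned]

[yazehuffe], [bdned]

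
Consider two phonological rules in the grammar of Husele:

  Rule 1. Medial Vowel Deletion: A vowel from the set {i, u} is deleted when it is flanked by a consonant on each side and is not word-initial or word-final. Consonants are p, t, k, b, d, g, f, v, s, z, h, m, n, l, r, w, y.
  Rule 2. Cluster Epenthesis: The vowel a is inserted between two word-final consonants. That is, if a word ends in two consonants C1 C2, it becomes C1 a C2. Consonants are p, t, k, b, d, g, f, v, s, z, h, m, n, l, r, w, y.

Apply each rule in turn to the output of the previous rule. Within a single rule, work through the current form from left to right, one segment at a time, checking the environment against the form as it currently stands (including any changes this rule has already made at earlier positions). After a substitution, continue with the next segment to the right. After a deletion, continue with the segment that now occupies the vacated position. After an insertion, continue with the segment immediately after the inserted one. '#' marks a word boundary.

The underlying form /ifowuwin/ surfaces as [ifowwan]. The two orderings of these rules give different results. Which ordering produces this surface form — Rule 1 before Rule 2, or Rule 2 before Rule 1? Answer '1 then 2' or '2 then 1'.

Order 1 then 2:
  1 Medial Vowel Deletion: [ifowuwin] → [ifowwn]
  2 Cluster Epenthesis: [ifowwn] → [ifowwan]
  result: [ifowwan]
Order 2 then 1:
  2 Cluster Epenthesis: no change — [ifowuwin]
  1 Medial Vowel Deletion: [ifowuwin] → [ifowwn]
  result: [ifowwn]

1 then 2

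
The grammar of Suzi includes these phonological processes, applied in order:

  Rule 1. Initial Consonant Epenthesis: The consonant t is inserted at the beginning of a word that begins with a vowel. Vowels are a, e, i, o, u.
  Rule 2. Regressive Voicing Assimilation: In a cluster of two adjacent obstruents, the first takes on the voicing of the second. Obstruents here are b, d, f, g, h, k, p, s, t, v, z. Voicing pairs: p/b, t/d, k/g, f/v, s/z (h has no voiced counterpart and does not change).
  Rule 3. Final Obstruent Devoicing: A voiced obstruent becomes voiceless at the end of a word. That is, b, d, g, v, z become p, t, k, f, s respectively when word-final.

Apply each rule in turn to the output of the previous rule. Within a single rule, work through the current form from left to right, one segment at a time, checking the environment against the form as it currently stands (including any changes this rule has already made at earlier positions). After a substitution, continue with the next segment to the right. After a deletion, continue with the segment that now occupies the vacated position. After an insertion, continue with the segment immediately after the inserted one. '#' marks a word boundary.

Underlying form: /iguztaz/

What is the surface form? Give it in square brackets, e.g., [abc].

Rule 1 Initial Consonant Epenthesis: [iguztaz] → [tiguztaz]
Rule 2 Regressive Voicing Assimilation: [tiguztaz] → [tigustaz]
Rule 3 Final Obstruent Devoicing: [tigustaz] → [tigustas]

[tigustas]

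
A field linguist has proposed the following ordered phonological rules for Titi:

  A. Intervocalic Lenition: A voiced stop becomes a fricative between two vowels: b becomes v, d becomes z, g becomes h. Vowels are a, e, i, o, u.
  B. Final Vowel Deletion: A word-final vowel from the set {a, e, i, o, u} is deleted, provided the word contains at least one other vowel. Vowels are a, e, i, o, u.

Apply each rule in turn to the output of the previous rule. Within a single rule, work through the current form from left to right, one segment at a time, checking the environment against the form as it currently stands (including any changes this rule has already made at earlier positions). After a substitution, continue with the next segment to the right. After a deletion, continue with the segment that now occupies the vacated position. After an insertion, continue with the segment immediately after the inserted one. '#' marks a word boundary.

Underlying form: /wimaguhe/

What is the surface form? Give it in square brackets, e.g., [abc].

[wimahuh]

A Intervocalic Lenition: [wimaguhe] → [wimahuhe]
B Final Vowel Deletion: [wimahuhe] → [wimahuh]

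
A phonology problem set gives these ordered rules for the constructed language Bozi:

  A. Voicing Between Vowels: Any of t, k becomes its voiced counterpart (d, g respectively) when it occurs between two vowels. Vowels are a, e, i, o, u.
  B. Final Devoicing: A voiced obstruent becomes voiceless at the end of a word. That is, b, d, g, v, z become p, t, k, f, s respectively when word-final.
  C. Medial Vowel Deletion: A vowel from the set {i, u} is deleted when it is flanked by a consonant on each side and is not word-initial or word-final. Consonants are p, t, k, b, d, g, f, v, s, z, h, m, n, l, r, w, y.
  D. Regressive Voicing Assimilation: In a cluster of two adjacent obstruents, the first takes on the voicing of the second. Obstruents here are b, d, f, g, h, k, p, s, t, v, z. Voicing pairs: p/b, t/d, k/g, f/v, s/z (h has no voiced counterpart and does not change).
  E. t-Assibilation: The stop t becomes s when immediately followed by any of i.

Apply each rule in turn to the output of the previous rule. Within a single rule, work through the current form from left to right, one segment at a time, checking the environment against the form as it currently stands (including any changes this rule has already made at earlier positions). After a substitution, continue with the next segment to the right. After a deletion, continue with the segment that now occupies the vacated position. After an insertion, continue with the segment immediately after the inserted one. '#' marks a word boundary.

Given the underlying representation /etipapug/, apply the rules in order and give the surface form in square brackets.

[etpapk]

A Voicing Between Vowels: [etipapug] → [edipapug]
B Final Devoicing: [edipapug] → [edipapuk]
C Medial Vowel Deletion: [edipapuk] → [edpapk]
D Regressive Voicing Assimilation: [edpapk] → [etpapk]
E t-Assibilation: no change — [etpapk]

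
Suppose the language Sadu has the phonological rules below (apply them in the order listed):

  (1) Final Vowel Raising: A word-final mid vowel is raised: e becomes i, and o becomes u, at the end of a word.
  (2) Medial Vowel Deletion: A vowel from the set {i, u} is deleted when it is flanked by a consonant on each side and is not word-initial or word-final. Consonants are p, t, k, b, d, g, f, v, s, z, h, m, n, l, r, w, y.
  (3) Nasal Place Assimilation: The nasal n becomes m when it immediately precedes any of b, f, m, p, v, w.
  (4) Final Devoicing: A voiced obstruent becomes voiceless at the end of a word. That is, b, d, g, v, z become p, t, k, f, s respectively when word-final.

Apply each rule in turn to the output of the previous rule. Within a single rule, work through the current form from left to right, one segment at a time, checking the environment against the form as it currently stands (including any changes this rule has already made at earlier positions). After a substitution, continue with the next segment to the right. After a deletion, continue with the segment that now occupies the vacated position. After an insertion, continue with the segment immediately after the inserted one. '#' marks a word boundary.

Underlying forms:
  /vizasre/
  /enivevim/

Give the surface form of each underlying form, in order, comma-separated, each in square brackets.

/vizasre/:
  (1) Final Vowel Raising: [vizasre] → [vizasri]
  (2) Medial Vowel Deletion: [vizasri] → [vzasri]
  (3) Nasal Place Assimilation: no change — [vzasri]
  (4) Final Devoicing: no change — [vzasri]
/enivevim/:
  (1) Final Vowel Raising: no change — [enivevim]
  (2) Medial Vowel Deletion: [enivevim] → [envevm]
  (3) Nasal Place Assimilation: [envevm] → [emvevm]
  (4) Final Devoicing: no change — [emvevm]

[vzasri], [emvevm]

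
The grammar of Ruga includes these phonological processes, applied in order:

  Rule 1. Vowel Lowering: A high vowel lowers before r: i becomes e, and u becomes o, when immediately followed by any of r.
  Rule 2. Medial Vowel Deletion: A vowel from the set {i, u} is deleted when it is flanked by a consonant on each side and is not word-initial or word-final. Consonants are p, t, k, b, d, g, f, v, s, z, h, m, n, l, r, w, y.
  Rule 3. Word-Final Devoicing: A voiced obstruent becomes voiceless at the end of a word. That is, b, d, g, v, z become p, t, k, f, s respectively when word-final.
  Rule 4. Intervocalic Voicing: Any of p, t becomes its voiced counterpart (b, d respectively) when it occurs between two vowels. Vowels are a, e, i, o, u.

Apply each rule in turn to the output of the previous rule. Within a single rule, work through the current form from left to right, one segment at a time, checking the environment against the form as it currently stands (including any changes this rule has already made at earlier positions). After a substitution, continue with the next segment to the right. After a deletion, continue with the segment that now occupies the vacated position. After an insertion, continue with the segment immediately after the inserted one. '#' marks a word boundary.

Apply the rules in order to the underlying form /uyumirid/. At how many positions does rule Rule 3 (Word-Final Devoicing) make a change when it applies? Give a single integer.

Rule 1 Vowel Lowering: [uyumirid] → [uyumerid]
Rule 2 Medial Vowel Deletion: [uyumerid] → [uymerd]
Rule 3 Word-Final Devoicing: [uymerd] → [uymert]
Rule 4 Intervocalic Voicing: no change — [uymert]
Rule Rule 3 changed 1 position(s).

1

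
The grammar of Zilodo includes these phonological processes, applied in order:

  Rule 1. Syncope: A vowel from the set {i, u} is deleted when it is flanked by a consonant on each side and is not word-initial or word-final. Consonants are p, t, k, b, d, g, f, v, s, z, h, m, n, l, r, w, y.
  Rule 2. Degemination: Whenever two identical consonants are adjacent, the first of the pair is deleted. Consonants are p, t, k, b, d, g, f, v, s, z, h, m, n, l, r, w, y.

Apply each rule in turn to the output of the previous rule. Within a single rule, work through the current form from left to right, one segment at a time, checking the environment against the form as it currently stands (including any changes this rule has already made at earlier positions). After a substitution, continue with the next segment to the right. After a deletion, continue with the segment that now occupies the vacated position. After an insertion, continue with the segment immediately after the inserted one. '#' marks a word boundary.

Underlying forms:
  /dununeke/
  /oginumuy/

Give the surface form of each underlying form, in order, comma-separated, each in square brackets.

[dneke], [ognmy]

/dununeke/:
  Rule 1 Syncope: [dununeke] → [dnneke]
  Rule 2 Degemination: [dnneke] → [dneke]
/oginumuy/:
  Rule 1 Syncope: [oginumuy] → [ognmy]
  Rule 2 Degemination: no change — [ognmy]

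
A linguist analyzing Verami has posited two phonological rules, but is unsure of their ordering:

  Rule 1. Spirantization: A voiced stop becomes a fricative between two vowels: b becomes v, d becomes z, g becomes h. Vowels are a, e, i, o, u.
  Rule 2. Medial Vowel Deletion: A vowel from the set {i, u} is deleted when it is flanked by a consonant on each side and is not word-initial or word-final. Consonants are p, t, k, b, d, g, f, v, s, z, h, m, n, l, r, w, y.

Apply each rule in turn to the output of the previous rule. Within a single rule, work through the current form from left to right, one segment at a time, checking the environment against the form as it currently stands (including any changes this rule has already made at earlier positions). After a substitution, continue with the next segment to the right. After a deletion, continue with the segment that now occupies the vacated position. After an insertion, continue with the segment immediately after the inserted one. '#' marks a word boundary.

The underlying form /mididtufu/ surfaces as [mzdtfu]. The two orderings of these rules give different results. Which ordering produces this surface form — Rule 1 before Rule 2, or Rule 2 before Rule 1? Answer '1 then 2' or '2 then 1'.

1 then 2

Order 1 then 2:
  1 Spirantization: [mididtufu] → [mizidtufu]
  2 Medial Vowel Deletion: [mizidtufu] → [mzdtfu]
  result: [mzdtfu]
Order 2 then 1:
  2 Medial Vowel Deletion: [mididtufu] → [mddtfu]
  1 Spirantization: no change — [mddtfu]
  result: [mddtfu]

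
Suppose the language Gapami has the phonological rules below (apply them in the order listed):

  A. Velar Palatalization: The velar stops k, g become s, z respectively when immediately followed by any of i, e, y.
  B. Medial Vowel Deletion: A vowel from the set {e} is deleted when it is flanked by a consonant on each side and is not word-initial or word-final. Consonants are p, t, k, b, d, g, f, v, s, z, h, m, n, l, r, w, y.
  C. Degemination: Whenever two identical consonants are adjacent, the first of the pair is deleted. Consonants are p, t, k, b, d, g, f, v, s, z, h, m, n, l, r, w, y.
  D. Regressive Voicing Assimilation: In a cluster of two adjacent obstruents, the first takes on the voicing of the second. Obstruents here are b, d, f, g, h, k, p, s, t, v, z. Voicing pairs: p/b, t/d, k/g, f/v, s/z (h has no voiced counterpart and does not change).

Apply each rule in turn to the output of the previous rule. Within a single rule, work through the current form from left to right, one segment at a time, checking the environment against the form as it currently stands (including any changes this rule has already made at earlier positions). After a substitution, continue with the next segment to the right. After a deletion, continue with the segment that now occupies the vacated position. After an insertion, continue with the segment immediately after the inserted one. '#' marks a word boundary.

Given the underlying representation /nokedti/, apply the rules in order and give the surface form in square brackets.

A Velar Palatalization: [nokedti] → [nosedti]
B Medial Vowel Deletion: [nosedti] → [nosdti]
C Degemination: no change — [nosdti]
D Regressive Voicing Assimilation: [nosdti] → [noztti]

[noztti]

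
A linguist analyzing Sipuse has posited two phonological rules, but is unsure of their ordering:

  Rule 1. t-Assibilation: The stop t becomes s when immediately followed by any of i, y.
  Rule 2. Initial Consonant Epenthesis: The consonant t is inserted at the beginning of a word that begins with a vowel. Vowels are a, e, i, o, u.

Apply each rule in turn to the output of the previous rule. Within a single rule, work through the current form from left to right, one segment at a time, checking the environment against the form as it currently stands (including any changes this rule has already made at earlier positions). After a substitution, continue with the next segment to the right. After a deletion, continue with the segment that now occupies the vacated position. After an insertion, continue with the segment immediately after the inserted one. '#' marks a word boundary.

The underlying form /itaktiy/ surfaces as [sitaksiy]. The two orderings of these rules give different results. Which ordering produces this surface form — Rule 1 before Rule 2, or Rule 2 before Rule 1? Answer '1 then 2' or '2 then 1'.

Order 1 then 2:
  1 t-Assibilation: [itaktiy] → [itaksiy]
  2 Initial Consonant Epenthesis: [itaksiy] → [titaksiy]
  result: [titaksiy]
Order 2 then 1:
  2 Initial Consonant Epenthesis: [itaktiy] → [titaktiy]
  1 t-Assibilation: [titaktiy] → [sitaksiy]
  result: [sitaksiy]

2 then 1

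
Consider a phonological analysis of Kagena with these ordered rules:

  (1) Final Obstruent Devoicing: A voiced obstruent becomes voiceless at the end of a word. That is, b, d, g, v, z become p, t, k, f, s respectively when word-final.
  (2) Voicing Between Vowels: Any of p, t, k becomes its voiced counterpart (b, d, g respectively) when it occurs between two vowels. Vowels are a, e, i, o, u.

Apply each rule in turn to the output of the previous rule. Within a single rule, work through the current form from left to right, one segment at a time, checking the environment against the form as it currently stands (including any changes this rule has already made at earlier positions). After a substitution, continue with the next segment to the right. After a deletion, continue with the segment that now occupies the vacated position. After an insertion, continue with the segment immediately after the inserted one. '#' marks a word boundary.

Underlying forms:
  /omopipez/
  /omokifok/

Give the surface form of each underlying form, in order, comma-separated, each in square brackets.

/omopipez/:
  (1) Final Obstruent Devoicing: [omopipez] → [omopipes]
  (2) Voicing Between Vowels: [omopipes] → [omobibes]
/omokifok/:
  (1) Final Obstruent Devoicing: no change — [omokifok]
  (2) Voicing Between Vowels: [omokifok] → [omogifok]

[omobibes], [omogifok]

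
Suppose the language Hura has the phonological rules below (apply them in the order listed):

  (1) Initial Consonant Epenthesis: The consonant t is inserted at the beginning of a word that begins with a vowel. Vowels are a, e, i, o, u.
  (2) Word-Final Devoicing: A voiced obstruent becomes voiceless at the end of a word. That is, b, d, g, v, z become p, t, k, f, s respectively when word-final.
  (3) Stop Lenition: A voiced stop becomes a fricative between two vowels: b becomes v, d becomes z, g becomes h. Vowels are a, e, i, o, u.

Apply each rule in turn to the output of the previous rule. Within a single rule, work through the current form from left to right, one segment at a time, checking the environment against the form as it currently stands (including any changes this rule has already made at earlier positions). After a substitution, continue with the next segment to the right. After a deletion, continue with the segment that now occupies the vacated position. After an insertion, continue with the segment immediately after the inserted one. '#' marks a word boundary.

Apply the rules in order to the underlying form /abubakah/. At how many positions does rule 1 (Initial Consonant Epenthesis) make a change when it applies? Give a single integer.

(1) Initial Consonant Epenthesis: [abubakah] → [tabubakah]
(2) Word-Final Devoicing: no change — [tabubakah]
(3) Stop Lenition: [tabubakah] → [tavuvakah]
Rule 1 changed 1 position(s).

1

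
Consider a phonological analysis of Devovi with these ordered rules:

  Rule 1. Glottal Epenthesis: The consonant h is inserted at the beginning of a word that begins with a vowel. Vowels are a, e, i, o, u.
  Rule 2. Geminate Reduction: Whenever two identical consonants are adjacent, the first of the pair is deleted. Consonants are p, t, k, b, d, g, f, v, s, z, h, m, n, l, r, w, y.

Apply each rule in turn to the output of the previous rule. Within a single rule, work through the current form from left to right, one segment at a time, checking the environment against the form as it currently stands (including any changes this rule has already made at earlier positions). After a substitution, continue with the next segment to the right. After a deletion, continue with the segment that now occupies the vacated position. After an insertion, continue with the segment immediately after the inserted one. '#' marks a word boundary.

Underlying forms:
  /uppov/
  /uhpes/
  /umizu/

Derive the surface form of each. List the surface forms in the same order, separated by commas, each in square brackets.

/uppov/:
  Rule 1 Glottal Epenthesis: [uppov] → [huppov]
  Rule 2 Geminate Reduction: [huppov] → [hupov]
/uhpes/:
  Rule 1 Glottal Epenthesis: [uhpes] → [huhpes]
  Rule 2 Geminate Reduction: no change — [huhpes]
/umizu/:
  Rule 1 Glottal Epenthesis: [umizu] → [humizu]
  Rule 2 Geminate Reduction: no change — [humizu]

[hupov], [huhpes], [humizu]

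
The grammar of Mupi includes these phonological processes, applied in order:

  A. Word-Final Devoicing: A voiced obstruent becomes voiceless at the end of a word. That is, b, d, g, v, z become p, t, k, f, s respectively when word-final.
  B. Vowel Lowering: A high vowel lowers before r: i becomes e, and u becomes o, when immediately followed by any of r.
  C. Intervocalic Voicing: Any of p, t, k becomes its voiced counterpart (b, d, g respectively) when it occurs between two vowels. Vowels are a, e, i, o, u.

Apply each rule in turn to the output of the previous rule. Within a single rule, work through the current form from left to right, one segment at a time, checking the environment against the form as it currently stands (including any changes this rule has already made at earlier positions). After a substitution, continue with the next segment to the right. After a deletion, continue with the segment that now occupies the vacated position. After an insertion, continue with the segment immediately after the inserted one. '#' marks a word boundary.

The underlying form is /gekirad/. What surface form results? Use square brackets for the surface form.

A Word-Final Devoicing: [gekirad] → [gekirat]
B Vowel Lowering: [gekirat] → [gekerat]
C Intervocalic Voicing: [gekerat] → [gegerat]

[gegerat]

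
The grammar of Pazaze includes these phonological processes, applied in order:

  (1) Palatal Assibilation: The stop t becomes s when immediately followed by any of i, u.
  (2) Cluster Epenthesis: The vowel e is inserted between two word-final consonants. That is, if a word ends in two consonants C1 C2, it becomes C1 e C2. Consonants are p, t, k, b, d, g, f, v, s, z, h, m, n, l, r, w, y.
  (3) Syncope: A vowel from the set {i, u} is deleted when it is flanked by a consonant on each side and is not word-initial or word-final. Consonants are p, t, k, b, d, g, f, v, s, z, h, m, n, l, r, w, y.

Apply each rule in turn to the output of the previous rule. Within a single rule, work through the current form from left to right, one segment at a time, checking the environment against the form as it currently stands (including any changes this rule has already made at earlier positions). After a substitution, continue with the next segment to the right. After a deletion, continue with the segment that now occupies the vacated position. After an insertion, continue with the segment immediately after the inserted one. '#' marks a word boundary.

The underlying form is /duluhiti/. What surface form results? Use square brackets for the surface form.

(1) Palatal Assibilation: [duluhiti] → [duluhisi]
(2) Cluster Epenthesis: no change — [duluhisi]
(3) Syncope: [duluhisi] → [dlhsi]

[dlhsi]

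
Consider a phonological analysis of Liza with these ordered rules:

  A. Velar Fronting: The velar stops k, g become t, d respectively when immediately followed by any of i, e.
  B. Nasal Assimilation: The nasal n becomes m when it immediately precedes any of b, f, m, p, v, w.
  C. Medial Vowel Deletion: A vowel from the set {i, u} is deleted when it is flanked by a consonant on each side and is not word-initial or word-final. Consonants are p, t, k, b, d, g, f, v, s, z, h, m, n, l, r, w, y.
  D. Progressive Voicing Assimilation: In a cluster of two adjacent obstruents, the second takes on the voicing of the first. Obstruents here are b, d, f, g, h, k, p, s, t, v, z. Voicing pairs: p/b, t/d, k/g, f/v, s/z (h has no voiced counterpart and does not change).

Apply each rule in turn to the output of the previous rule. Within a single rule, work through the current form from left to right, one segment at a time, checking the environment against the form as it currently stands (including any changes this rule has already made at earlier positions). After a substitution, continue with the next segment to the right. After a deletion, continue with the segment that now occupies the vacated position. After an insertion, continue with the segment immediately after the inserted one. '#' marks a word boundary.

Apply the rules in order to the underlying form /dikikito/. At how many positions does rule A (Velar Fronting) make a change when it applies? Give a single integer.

2

A Velar Fronting: [dikikito] → [dititito]
B Nasal Assimilation: no change — [dititito]
C Medial Vowel Deletion: [dititito] → [dttto]
D Progressive Voicing Assimilation: [dttto] → [ddddo]
Rule A changed 2 position(s).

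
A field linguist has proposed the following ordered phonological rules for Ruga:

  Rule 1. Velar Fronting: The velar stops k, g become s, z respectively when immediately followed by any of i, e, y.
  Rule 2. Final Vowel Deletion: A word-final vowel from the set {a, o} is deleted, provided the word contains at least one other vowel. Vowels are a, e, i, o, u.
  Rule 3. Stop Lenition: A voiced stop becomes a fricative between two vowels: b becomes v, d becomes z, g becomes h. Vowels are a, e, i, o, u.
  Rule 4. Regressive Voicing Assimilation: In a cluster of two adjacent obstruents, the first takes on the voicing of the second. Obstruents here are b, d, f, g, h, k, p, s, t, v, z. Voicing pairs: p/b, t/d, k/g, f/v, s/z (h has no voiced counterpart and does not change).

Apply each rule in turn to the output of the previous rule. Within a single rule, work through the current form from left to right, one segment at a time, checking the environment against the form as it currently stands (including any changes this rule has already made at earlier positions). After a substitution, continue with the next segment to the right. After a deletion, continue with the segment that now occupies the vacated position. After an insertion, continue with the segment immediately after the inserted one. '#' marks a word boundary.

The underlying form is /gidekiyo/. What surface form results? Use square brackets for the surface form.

Rule 1 Velar Fronting: [gidekiyo] → [zidesiyo]
Rule 2 Final Vowel Deletion: [zidesiyo] → [zidesiy]
Rule 3 Stop Lenition: [zidesiy] → [zizesiy]
Rule 4 Regressive Voicing Assimilation: no change — [zizesiy]

[zizesiy]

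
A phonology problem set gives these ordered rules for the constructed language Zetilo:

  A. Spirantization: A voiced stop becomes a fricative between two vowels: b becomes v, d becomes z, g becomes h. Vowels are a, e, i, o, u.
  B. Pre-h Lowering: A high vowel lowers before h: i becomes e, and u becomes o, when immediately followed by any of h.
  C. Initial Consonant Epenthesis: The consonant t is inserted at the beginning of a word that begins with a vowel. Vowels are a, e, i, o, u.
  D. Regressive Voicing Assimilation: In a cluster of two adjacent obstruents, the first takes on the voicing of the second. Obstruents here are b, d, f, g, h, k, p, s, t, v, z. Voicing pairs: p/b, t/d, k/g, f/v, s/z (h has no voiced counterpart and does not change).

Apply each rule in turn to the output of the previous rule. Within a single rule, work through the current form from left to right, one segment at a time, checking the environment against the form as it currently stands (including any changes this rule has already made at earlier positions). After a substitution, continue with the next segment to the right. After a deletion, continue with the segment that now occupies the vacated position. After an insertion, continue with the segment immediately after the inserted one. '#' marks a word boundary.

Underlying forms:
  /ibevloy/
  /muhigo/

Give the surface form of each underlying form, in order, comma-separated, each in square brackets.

/ibevloy/:
  A Spirantization: [ibevloy] → [ivevloy]
  B Pre-h Lowering: no change — [ivevloy]
  C Initial Consonant Epenthesis: [ivevloy] → [tivevloy]
  D Regressive Voicing Assimilation: no change — [tivevloy]
/muhigo/:
  A Spirantization: [muhigo] → [muhiho]
  B Pre-h Lowering: [muhiho] → [moheho]
  C Initial Consonant Epenthesis: no change — [moheho]
  D Regressive Voicing Assimilation: no change — [moheho]

[tivevloy], [moheho]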